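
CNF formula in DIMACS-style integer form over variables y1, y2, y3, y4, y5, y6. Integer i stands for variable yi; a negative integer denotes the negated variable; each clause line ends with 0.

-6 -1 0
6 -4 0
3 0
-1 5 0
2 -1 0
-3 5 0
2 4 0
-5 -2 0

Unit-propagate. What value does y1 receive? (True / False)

False

Unit clause (y3) sets y3 = True.
(NOT y3 OR y5) with y3 = True leaves only y5, so y5 = True.
From (NOT y5 OR NOT y2) and y5 = True: y2 = False.
(NOT y1 OR y2) with y2 = False leaves only NOT y1, so y1 = False.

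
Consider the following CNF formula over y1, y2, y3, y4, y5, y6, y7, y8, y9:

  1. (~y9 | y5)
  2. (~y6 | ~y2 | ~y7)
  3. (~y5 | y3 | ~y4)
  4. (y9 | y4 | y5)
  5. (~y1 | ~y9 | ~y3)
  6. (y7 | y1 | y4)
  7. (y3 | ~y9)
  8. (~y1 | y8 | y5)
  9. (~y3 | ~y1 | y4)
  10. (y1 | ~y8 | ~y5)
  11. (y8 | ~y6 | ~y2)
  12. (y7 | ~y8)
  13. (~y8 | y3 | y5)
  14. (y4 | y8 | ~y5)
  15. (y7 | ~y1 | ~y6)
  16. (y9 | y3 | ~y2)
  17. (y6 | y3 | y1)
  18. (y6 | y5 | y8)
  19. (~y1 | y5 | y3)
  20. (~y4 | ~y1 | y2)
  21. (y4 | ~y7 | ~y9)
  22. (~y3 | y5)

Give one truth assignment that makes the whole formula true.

y1 = False, y2 = False, y3 = True, y4 = True, y5 = True, y6 = True, y7 = False, y8 = False, y9 = False

Branch on y1: take y1 = False.
Try y2 = False.
Branch on y3: take y3 = True.
  then y5 is forced to True.
  then y8 is forced to False.
  then y4 is forced to True.
y6, y7, y9 are now unconstrained; take y6 = True, y7 = False, y9 = False.
Every clause has at least one true literal under this assignment.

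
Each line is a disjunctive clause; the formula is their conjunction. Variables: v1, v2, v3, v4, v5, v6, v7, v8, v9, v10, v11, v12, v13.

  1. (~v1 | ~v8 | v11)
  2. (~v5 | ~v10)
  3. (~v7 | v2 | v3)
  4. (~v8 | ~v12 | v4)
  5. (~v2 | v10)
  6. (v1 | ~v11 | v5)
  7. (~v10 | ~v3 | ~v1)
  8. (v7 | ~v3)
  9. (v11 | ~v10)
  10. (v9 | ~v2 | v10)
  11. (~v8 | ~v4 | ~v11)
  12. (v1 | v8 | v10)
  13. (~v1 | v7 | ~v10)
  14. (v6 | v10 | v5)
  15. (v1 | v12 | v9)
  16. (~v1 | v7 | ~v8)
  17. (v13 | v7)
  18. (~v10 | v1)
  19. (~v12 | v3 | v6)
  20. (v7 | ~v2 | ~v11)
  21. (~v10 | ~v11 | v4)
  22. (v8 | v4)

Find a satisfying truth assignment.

v1=True, v2=False, v3=True, v4=True, v5=False, v6=True, v7=True, v8=False, v9=True, v10=False, v11=False, v12=True, v13=True

v6 occurs only positively in the remaining clauses — set v6 = True.
Pure literal: v9 appears only positively; assign v9 = True.
Branch on v1: take v1 = True.
Branch on v2: take v2 = False.
Set v3 = True and propagate.
  then v10 is forced to False.
  then v7 is forced to True.
The remaining clauses are satisfied by v4 = True, v5 = False, v8 = False, v11 = False, v12 = True, v13 = True.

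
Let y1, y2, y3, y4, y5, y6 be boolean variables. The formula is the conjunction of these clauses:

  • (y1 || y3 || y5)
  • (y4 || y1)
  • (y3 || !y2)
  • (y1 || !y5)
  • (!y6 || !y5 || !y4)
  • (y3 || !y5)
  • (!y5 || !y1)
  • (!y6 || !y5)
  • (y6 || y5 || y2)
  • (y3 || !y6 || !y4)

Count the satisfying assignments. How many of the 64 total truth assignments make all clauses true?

Split on y5, then y1.
  y5=1, y1=1: a clause becomes empty — 0.
  y5=1, y1=0: a clause becomes empty — 0.
  y5=0, y1=1: 7 of the 16 assignments to (y2,y3,y4,y6) work.
  y5=0, y1=0: remaining (y2,y3,y4,y6) ∈ {(0,1,1,1); (1,1,1,0); (1,1,1,1)} — 3.
Total: 0 + 0 + 7 + 3 = 10.

10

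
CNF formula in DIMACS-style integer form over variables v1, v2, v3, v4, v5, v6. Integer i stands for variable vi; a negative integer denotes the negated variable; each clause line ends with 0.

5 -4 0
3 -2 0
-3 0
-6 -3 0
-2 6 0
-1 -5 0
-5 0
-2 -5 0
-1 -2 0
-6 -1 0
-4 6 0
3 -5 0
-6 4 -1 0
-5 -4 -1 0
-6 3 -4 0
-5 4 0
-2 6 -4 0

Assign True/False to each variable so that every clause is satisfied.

v1=1, v2=0, v3=0, v4=0, v5=0, v6=0

Check each clause:
  1. {¬v4, v5} — ¬v4 is true.
  2. {¬v2, v3} — ¬v2 is true.
  3. {¬v3} — ¬v3 is true.
  4. {¬v3, ¬v6} — ¬v6 is true.
  5. {v6, ¬v2} — ¬v2 is true.
  6. {¬v1, ¬v5} — ¬v5 is true.
  7. {¬v5} — ¬v5 is true.
  8. {¬v2, ¬v5} — ¬v5 is true.
  9. {¬v1, ¬v2} — ¬v2 is true.
  10. {¬v1, ¬v6} — ¬v6 is true.
  11. {¬v4, v6} — ¬v4 is true.
  12. {v3, ¬v5} — ¬v5 is true.
  13. {¬v6, ¬v1, v4} — ¬v6 is true.
  14. {¬v1, ¬v4, ¬v5} — ¬v5 is true.
  15. {¬v4, v3, ¬v6} — ¬v6 is true.
  16. {v4, ¬v5} — ¬v5 is true.
  17. {v6, ¬v4, ¬v2} — ¬v4 is true.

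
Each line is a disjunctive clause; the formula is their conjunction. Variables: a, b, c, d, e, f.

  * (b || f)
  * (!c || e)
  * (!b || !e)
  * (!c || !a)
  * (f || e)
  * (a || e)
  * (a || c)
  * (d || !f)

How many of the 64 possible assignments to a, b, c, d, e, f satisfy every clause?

The models are:
  a=0 b=0 c=1 d=1 e=1 f=1
  a=1 b=0 c=0 d=1 e=0 f=1
  a=1 b=0 c=0 d=1 e=1 f=1
  a=1 b=1 c=0 d=1 e=0 f=1
That's 4 in total.

4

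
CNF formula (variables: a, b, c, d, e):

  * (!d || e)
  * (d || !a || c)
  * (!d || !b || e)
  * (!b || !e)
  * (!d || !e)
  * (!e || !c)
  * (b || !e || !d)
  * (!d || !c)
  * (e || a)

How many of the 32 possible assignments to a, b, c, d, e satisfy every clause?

3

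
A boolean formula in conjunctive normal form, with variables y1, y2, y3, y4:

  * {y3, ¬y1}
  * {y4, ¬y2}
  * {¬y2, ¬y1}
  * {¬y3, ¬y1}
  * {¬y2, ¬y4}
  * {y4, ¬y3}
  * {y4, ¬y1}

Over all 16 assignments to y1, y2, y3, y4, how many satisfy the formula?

3

The models are:
  y1=0 y2=0 y3=0 y4=0
  y1=0 y2=0 y3=0 y4=1
  y1=0 y2=0 y3=1 y4=1
That's 3 in total.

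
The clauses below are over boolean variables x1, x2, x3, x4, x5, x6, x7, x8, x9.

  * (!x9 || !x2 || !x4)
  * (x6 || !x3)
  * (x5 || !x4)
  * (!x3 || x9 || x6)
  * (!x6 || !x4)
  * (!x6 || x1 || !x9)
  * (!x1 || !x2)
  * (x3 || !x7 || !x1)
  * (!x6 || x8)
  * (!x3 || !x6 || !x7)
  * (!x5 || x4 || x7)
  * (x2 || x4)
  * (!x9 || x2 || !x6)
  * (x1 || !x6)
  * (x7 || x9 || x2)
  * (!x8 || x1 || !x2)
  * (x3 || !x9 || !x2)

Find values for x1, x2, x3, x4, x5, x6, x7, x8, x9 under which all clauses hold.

Set x1 = False and propagate.
  then x6 is forced to False.
  then x3 is forced to False.
Try x2 = False.
  then x4 is forced to True.
  then x5 is forced to True.
Branch on x7: take x7 = True.
x8, x9 are now unconstrained; take x8 = True, x9 = False.
Every clause has at least one true literal under this assignment.

x1=0, x2=0, x3=0, x4=1, x5=1, x6=0, x7=1, x8=1, x9=0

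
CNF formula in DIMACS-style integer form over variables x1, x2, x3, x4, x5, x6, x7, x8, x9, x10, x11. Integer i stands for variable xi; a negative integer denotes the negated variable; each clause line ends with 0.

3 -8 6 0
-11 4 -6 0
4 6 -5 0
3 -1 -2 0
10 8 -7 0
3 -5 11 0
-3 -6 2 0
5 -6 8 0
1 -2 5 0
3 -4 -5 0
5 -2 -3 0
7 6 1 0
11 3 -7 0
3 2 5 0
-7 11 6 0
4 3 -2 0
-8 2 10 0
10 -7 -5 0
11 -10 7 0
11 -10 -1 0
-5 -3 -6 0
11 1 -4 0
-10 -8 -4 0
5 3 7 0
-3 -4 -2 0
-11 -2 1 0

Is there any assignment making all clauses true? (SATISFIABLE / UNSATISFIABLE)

Set x1 = False and propagate.
Set x2 = False and propagate.
Try x3 = True.
  then x6 is forced to False.
  then x7 is forced to True.
  then x11 is forced to True.
For the remaining variables, x4 = True, x5 = False, x8 = False, x9 = False, x10 = True works.
Every clause has at least one true literal under this assignment.
So x1=False, x2=False, x3=True, x4=True, x5=False, x6=False, x7=True, x8=False, x9=False, x10=True, x11=True is a satisfying assignment.

SATISFIABLE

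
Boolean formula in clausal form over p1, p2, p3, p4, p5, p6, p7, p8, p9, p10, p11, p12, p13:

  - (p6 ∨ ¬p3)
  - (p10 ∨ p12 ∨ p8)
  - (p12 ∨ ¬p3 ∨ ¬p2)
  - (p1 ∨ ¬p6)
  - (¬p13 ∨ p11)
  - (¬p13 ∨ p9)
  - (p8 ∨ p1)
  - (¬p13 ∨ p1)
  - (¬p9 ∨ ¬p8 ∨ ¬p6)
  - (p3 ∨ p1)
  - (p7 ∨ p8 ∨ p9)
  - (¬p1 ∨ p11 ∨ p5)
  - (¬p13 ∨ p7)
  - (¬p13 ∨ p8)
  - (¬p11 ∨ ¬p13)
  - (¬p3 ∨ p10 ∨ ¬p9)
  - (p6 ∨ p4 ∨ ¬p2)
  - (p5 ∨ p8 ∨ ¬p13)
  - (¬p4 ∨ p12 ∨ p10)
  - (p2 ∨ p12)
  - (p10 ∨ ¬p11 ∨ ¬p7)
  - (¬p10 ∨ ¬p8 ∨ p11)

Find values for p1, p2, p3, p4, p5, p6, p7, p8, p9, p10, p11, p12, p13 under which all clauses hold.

p1 = T, p2 = F, p3 = F, p4 = F, p5 = T, p6 = T, p7 = F, p8 = F, p9 = T, p10 = T, p11 = F, p12 = T, p13 = F

Pure literal: p5 appears only positively; assign p5 = True.
Pure literal: p12 appears only positively; assign p12 = True.
Branch on p1: take p1 = True.
Set p2 = False and propagate.
For the remaining variables, p3 = False, p4 = False, p6 = True, p7 = False, p8 = False, p9 = True, p10 = True, p11 = False, p13 = False works.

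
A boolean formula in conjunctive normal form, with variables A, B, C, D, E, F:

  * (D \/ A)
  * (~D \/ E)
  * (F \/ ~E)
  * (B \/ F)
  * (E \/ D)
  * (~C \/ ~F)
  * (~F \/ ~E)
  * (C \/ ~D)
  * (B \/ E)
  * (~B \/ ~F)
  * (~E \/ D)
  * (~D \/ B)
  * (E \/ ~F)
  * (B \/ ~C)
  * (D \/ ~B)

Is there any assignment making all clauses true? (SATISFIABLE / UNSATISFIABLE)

UNSATISFIABLE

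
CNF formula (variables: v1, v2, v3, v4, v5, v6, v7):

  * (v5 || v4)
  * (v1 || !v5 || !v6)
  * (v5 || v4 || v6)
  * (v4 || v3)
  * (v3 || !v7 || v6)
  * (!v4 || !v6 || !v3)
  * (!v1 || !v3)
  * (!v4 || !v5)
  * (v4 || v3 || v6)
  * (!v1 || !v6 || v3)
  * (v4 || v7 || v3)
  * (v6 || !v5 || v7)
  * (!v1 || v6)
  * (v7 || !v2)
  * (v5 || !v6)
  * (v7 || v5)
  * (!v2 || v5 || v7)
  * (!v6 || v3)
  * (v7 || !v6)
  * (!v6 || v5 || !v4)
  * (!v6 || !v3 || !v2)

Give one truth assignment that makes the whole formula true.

Pure literal: v2 appears only negated; assign v2 = False.
Set v1 = False and propagate.
For the remaining variables, v3 = True, v4 = True, v5 = False, v6 = False, v7 = True works.
Every clause has at least one true literal under this assignment.

v1=0, v2=0, v3=1, v4=1, v5=0, v6=0, v7=1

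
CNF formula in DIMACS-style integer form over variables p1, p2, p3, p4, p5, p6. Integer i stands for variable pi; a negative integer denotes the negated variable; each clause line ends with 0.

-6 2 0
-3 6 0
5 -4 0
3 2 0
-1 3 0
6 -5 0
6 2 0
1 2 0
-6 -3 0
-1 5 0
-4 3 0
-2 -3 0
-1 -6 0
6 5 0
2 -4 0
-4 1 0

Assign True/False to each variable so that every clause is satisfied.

p1=0, p2=1, p3=0, p4=0, p5=1, p6=1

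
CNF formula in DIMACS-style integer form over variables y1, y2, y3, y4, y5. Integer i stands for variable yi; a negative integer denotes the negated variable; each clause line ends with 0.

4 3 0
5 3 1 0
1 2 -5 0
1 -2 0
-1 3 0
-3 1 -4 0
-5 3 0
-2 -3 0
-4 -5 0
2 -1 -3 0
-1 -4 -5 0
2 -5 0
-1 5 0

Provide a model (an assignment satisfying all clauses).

y1=F, y2=F, y3=T, y4=F, y5=F

Try y1 = False.
  then y2 is forced to False.
  then y5 is forced to False.
  then y3 is forced to True.
  then y4 is forced to False.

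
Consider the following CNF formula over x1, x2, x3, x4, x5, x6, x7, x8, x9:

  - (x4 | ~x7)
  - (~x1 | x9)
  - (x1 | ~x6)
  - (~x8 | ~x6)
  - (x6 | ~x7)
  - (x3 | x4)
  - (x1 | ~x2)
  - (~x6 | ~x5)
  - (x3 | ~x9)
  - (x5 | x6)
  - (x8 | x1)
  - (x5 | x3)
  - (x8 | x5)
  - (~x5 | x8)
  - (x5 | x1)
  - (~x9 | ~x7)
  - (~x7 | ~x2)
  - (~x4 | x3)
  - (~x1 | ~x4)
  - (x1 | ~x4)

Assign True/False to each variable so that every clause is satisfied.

x2 occurs only negated in the remaining clauses — set x2 = False.
Pure literal: x3 appears only positively; assign x3 = True.
Try x1 = False.
  then x6 is forced to False.
  then x7 is forced to False.
  then x5 is forced to True.
  then x8 is forced to True.
  then x4 is forced to False.
x9 is now unconstrained; take x9 = True.
Every clause has at least one true literal under this assignment.

x1=F, x2=F, x3=T, x4=F, x5=T, x6=F, x7=F, x8=T, x9=T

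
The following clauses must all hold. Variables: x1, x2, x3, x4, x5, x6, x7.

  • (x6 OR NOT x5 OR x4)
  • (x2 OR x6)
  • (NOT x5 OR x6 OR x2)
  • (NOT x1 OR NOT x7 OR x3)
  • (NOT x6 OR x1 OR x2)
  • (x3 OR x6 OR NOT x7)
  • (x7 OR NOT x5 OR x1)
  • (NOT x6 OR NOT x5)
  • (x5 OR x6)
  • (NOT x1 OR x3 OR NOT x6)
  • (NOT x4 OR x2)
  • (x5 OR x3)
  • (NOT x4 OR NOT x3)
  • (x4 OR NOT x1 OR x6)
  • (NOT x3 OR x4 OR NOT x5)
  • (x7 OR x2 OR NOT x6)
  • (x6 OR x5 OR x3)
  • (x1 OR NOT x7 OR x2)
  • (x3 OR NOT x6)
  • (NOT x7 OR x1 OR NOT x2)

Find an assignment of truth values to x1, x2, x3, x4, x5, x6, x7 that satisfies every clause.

x1=T  x2=T  x3=T  x4=F  x5=F  x6=T  x7=T

Set x1 = True and propagate.
Try x2 = True.
The remaining clauses are satisfied by x3 = True, x4 = False, x5 = False, x6 = True, x7 = True.
Every clause has at least one true literal under this assignment.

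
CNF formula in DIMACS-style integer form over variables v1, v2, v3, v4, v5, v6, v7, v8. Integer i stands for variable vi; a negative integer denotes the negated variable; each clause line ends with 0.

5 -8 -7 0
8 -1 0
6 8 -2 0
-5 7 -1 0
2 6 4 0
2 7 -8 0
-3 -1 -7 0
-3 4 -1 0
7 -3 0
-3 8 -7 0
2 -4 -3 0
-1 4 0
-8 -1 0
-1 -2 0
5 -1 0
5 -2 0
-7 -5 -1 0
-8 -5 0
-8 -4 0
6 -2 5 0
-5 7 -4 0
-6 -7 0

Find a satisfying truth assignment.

v1=0, v2=0, v3=0, v4=1, v5=0, v6=1, v7=0, v8=0

Check each clause:
  1. (v5 \/ ~v8 \/ ~v7) — ~v8 is true.
  2. (v8 \/ ~v1) — ~v1 is true.
  3. (v6 \/ v8 \/ ~v2) — ~v2 is true.
  4. (v7 \/ ~v1 \/ ~v5) — ~v5 is true.
  5. (v6 \/ v2 \/ v4) — v4 is true.
  6. (v2 \/ ~v8 \/ v7) — ~v8 is true.
  7. (~v1 \/ ~v3 \/ ~v7) — ~v7 is true.
  8. (~v1 \/ v4 \/ ~v3) — v4 is true.
  9. (v7 \/ ~v3) — ~v3 is true.
  10. (~v3 \/ ~v7 \/ v8) — ~v7 is true.
  11. (~v3 \/ ~v4 \/ v2) — ~v3 is true.
  12. (v4 \/ ~v1) — v4 is true.
  13. (~v8 \/ ~v1) — ~v8 is true.
  14. (~v1 \/ ~v2) — ~v2 is true.
  15. (~v1 \/ v5) — ~v1 is true.
  16. (v5 \/ ~v2) — ~v2 is true.
  17. (~v5 \/ ~v1 \/ ~v7) — ~v7 is true.
  18. (~v8 \/ ~v5) — ~v8 is true.
  19. (~v8 \/ ~v4) — ~v8 is true.
  20. (~v2 \/ v5 \/ v6) — ~v2 is true.
  21. (~v4 \/ ~v5 \/ v7) — ~v5 is true.
  22. (~v7 \/ ~v6) — ~v7 is true.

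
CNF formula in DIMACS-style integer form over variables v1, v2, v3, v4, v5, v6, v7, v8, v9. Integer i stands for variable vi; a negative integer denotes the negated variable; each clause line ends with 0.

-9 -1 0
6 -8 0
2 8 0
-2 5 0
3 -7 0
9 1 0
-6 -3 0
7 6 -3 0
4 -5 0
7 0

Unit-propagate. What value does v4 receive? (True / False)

(v7) is a unit clause: v7 = True.
From (!v7 || v3) and v7 = True: v3 = True.
(!v6 || !v3): since v3 = True, the clause reduces to (!v6). v6 = False.
(v6 || !v8): since v6 = False, the clause reduces to (!v8). v8 = False.
(v2 || v8) with v8 = False leaves only v2, so v2 = True.
(!v2 || v5) with v2 = True leaves only v5, so v5 = True.
(v4 || !v5) with v5 = True leaves only v4, so v4 = True.

True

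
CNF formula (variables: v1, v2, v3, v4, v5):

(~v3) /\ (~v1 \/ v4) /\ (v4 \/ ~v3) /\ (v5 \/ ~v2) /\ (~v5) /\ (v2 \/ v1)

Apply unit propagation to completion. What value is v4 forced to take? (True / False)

Unit clause (~v3) sets v3 = False.
Unit clause (~v5) sets v5 = False.
(v5 \/ ~v2) with v5 = False leaves only ~v2, so v2 = False.
From (v1 \/ v2) and v2 = False: v1 = True.
(~v1 \/ v4) with v1 = True leaves only v4, so v4 = True.

True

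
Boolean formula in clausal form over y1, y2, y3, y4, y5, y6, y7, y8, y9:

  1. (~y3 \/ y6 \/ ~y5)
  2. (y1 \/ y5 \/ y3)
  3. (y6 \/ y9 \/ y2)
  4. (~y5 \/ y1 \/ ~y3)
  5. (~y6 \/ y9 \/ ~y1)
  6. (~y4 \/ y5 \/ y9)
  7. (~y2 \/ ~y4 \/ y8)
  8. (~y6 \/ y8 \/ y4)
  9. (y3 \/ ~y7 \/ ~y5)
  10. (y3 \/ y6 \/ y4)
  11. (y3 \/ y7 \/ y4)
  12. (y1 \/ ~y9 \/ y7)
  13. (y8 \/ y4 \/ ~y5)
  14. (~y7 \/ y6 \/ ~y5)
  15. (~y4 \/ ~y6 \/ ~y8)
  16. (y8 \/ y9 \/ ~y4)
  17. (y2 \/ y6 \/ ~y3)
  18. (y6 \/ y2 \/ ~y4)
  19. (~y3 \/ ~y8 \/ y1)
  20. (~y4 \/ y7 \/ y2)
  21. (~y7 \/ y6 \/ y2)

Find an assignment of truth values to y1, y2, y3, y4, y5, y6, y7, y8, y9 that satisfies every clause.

Set y1 = True and propagate.
Set y2 = True and propagate.
The remaining clauses are satisfied by y3 = True, y4 = False, y5 = False, y6 = False, y7 = True, y8 = False, y9 = True.

y1=True, y2=True, y3=True, y4=False, y5=False, y6=False, y7=True, y8=False, y9=True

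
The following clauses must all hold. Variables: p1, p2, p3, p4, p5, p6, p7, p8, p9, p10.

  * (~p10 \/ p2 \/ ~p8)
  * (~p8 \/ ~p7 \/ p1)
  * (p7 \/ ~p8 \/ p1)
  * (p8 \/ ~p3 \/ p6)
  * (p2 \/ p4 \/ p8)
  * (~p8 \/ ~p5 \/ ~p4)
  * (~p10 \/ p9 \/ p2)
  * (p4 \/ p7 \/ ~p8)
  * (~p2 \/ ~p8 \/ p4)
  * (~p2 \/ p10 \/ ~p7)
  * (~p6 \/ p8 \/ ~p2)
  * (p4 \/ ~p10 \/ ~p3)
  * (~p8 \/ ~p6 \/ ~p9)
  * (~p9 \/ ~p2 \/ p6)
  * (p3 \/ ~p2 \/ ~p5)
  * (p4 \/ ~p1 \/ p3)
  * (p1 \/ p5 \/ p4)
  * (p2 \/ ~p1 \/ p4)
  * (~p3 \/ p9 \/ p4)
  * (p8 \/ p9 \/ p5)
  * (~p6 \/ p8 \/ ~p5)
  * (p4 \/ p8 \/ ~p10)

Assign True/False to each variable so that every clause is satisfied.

p1 = True, p2 = False, p3 = False, p4 = True, p5 = False, p6 = True, p7 = False, p8 = False, p9 = True, p10 = False

Check each clause:
  1. (~p10 \/ ~p8 \/ p2) — ~p8 is true.
  2. (~p7 \/ ~p8 \/ p1) — ~p8 is true.
  3. (p1 \/ p7 \/ ~p8) — ~p8 is true.
  4. (~p3 \/ p8 \/ p6) — ~p3 is true.
  5. (p2 \/ p8 \/ p4) — p4 is true.
  6. (~p5 \/ ~p4 \/ ~p8) — ~p8 is true.
  7. (p9 \/ ~p10 \/ p2) — p9 is true.
  8. (~p8 \/ p7 \/ p4) — ~p8 is true.
  9. (~p8 \/ p4 \/ ~p2) — ~p8 is true.
  10. (~p2 \/ ~p7 \/ p10) — ~p7 is true.
  11. (p8 \/ ~p2 \/ ~p6) — ~p2 is true.
  12. (~p10 \/ p4 \/ ~p3) — p4 is true.
  13. (~p9 \/ ~p8 \/ ~p6) — ~p8 is true.
  14. (~p2 \/ p6 \/ ~p9) — p6 is true.
  15. (p3 \/ ~p5 \/ ~p2) — ~p5 is true.
  16. (~p1 \/ p4 \/ p3) — p4 is true.
  17. (p1 \/ p5 \/ p4) — p1 is true.
  18. (~p1 \/ p2 \/ p4) — p4 is true.
  19. (p9 \/ ~p3 \/ p4) — p9 is true.
  20. (p8 \/ p9 \/ p5) — p9 is true.
  21. (p8 \/ ~p6 \/ ~p5) — ~p5 is true.
  22. (~p10 \/ p4 \/ p8) — p4 is true.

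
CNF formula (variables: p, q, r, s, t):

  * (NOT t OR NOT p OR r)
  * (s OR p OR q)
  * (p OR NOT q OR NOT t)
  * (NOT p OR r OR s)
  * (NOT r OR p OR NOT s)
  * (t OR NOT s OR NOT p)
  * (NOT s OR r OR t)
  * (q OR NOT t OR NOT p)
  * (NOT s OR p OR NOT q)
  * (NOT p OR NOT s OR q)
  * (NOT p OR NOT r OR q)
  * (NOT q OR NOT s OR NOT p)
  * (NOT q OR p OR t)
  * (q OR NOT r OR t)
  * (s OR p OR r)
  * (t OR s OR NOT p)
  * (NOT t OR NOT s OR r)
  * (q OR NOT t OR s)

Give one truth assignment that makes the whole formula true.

p=True, q=True, r=True, s=False, t=True

Set p = True and propagate.
Branch on q: take q = True.
  then s is forced to False.
  then r is forced to True.
  then t is forced to True.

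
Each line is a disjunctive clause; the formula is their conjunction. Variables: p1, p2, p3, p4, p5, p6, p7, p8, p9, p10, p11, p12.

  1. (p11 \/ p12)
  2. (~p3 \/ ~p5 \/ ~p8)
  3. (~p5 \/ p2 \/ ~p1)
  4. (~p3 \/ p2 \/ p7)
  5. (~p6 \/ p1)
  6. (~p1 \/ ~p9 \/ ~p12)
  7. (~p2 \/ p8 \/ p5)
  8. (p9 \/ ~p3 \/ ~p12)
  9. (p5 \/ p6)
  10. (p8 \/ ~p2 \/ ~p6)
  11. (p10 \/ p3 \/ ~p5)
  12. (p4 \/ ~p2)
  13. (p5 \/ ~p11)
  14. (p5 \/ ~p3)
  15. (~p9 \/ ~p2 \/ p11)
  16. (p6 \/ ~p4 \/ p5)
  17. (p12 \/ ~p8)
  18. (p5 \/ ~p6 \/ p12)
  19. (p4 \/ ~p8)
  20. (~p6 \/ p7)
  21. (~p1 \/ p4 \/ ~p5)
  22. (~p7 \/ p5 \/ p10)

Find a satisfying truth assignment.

p1=False, p2=True, p3=False, p4=True, p5=True, p6=False, p7=True, p8=False, p9=False, p10=True, p11=True, p12=True

Pure literal: p10 appears only positively; assign p10 = True.
Branch on p1: take p1 = False.
  then p6 is forced to False.
  then p5 is forced to True.
The remaining clauses are satisfied by p2 = True, p3 = False, p4 = True, p7 = True, p8 = False, p9 = False, p11 = True, p12 = True.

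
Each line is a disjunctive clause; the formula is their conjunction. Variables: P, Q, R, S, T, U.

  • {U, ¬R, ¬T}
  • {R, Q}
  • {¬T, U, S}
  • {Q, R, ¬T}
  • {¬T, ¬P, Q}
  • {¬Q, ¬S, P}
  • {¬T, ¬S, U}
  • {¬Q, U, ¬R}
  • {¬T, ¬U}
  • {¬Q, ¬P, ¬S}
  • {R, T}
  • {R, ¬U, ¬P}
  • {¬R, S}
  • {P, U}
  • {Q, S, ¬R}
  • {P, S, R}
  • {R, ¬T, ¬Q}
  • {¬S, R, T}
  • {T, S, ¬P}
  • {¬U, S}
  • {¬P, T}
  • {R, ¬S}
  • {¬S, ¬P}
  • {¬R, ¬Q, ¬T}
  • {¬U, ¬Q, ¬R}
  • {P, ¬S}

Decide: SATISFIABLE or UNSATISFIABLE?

R = True:
  propagation gives S=True, P=False; an empty clause results — contradiction.
R = False:
  propagation gives Q=True, T=True; an empty clause results — contradiction.
Every branch closes, so no satisfying assignment exists.

UNSATISFIABLE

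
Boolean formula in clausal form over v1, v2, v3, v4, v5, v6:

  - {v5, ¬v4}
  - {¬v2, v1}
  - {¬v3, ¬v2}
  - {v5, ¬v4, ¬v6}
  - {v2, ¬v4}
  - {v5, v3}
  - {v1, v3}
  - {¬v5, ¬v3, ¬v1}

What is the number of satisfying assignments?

12

Split on v3, then v5.
  v3=1, v5=1: remaining (v1,v2,v4,v6) ∈ {(0,0,0,0); (0,0,0,1)} — 2.
  v3=1, v5=0: remaining (v1,v2,v4,v6) ∈ {(0,0,0,0); (0,0,0,1); (1,0,0,0); (1,0,0,1)} — 4.
  v3=0, v5=1: v6 free; 3 ways for (v1,v2,v4) × 2^1 = 6.
  v3=0, v5=0: a clause becomes empty — 0.
Total: 2 + 4 + 6 + 0 = 12.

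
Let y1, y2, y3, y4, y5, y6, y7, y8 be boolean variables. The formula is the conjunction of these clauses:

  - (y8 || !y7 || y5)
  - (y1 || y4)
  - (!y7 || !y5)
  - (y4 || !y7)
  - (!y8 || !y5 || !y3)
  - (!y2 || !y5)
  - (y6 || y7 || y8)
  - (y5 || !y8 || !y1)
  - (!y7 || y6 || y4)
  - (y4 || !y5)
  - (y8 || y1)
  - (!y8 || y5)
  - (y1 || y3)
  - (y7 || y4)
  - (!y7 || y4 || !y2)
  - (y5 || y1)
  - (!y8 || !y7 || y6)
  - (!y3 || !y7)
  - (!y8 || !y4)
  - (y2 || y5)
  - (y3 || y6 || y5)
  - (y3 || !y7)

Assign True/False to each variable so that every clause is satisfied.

y1=True  y2=False  y3=False  y4=True  y5=True  y6=True  y7=False  y8=False

Pure literal: y6 appears only positively; assign y6 = True.
Set y1 = True and propagate.
The remaining clauses are satisfied by y2 = False, y3 = False, y4 = True, y5 = True, y7 = False, y8 = False.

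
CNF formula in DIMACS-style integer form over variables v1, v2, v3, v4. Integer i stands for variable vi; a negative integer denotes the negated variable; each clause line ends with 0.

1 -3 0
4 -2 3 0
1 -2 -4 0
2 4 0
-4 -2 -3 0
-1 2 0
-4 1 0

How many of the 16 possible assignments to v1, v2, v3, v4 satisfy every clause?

The models are:
  v1=1 v2=1 v3=0 v4=1
  v1=1 v2=1 v3=1 v4=0
Count: 2.

2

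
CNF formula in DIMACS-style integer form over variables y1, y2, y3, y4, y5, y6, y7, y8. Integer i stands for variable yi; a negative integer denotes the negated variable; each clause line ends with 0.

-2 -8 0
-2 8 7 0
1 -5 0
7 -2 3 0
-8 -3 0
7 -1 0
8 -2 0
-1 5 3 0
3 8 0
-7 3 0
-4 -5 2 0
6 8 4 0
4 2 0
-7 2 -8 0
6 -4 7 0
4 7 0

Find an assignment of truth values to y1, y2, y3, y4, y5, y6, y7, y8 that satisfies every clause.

Try y1 = True.
  then y7 is forced to True.
  then y3 is forced to True.
  then y8 is forced to False.
  then y2 is forced to False.
  then y4 is forced to True.
  then y5 is forced to False.
y6 is now unconstrained; take y6 = False.
Every clause has at least one true literal under this assignment.

y1=True, y2=False, y3=True, y4=True, y5=False, y6=False, y7=True, y8=False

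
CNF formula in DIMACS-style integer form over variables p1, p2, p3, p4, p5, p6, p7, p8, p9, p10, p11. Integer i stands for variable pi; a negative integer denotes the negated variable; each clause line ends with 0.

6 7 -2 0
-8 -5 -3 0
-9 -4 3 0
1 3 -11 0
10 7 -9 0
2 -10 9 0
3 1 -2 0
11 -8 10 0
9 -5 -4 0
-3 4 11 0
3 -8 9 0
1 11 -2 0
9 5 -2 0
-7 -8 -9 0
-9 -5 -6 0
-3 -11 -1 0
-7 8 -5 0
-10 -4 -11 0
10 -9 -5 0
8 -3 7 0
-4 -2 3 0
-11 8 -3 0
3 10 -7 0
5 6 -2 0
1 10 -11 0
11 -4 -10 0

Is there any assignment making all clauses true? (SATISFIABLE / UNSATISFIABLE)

Try p1 = True.
Set p2 = False and propagate.
Try p3 = True.
  then p11 is forced to False.
  then p4 is forced to True.
  then p10 is forced to False.
  then p8 is forced to False.
  then p7 is forced to True.
  then p5 is forced to False.
p6, p9 are now unconstrained; take p6 = True, p9 = False.
So p1=T, p2=F, p3=T, p4=T, p5=F, p6=T, p7=T, p8=F, p9=F, p10=F, p11=F is a satisfying assignment.

SATISFIABLE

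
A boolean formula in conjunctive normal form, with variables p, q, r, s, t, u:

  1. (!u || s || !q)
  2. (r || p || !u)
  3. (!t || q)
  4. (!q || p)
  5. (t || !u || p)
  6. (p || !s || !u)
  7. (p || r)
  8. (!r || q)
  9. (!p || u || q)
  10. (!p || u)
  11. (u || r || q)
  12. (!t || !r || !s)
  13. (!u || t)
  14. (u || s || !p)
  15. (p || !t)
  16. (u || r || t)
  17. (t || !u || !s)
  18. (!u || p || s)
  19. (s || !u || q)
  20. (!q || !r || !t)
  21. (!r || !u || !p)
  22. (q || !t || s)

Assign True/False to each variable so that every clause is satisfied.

p=True, q=True, r=False, s=True, t=True, u=True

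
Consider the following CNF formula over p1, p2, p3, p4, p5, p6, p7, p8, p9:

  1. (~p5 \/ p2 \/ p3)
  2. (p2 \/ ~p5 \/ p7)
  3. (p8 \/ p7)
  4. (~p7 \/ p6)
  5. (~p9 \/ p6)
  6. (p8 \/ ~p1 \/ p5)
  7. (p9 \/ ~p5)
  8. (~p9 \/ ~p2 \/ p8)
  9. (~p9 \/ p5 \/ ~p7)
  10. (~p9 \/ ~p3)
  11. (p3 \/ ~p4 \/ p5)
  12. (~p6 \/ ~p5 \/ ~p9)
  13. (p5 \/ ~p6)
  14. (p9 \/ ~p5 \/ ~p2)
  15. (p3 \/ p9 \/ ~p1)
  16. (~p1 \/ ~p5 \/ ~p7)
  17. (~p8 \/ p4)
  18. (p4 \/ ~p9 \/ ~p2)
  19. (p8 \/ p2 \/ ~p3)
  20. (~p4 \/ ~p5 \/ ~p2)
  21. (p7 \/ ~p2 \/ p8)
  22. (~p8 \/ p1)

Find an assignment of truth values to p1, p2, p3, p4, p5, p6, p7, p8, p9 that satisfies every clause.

p1=T, p2=F, p3=T, p4=T, p5=F, p6=F, p7=F, p8=T, p9=F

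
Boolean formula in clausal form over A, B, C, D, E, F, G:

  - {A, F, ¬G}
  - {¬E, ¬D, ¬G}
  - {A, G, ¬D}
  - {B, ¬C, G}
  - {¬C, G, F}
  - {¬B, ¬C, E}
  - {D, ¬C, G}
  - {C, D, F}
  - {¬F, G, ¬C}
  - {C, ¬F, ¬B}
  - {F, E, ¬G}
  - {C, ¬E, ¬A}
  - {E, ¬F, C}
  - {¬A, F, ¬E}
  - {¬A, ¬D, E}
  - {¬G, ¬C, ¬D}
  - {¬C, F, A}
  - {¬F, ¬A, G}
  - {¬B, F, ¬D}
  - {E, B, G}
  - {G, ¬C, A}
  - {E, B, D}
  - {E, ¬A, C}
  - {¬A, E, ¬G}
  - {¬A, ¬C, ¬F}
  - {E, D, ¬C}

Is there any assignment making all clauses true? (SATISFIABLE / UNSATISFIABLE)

SATISFIABLE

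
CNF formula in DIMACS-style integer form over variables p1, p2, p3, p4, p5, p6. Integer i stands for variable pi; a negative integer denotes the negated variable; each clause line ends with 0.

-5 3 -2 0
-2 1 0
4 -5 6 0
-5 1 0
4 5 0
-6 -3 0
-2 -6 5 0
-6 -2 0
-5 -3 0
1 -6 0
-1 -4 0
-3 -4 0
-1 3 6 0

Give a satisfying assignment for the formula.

p1 = T, p2 = F, p3 = F, p4 = F, p5 = T, p6 = T

p2 occurs only negated in the remaining clauses — set p2 = False.
Set p1 = True and propagate.
  then p4 is forced to False.
  then p5 is forced to True.
  then p6 is forced to True.
  then p3 is forced to False.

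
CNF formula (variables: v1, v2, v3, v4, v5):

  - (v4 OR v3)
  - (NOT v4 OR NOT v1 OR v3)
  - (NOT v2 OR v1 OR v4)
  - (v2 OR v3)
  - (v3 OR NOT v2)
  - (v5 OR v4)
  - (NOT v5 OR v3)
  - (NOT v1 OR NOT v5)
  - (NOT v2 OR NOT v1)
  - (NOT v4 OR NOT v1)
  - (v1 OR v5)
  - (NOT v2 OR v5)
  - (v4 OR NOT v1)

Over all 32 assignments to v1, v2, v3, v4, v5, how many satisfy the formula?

3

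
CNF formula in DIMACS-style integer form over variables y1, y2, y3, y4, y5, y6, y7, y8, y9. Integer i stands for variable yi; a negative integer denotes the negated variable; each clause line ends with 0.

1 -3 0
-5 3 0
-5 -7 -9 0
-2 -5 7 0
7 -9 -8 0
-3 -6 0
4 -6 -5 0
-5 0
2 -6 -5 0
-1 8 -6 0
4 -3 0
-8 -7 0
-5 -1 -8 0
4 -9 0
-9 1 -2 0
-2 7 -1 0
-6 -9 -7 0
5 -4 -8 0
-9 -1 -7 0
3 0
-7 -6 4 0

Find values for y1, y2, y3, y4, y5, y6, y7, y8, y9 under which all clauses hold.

y1=T, y2=T, y3=T, y4=T, y5=F, y6=F, y7=T, y8=F, y9=F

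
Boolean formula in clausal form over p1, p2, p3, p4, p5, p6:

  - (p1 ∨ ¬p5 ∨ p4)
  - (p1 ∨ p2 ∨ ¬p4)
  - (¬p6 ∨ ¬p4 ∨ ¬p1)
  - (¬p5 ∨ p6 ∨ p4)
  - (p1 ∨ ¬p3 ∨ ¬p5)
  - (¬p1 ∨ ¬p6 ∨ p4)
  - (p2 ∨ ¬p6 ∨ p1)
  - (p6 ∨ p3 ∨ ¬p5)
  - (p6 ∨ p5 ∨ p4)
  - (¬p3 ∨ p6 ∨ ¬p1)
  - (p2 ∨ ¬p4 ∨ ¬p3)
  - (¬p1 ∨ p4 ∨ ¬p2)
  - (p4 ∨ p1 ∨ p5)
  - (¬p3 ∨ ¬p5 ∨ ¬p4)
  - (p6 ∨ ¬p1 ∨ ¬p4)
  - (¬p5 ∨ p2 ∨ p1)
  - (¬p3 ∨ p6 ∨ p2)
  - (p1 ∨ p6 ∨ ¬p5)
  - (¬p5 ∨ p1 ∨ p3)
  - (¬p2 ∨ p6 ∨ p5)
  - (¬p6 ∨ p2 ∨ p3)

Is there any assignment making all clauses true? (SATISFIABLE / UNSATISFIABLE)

Branch on p1: take p1 = False.
Try p2 = True.
Branch on p3: take p3 = False.
  then p5 is forced to False.
  then p4 is forced to True.
  then p6 is forced to True.
So p1 = False, p2 = True, p3 = False, p4 = True, p5 = False, p6 = True is a satisfying assignment.

SATISFIABLE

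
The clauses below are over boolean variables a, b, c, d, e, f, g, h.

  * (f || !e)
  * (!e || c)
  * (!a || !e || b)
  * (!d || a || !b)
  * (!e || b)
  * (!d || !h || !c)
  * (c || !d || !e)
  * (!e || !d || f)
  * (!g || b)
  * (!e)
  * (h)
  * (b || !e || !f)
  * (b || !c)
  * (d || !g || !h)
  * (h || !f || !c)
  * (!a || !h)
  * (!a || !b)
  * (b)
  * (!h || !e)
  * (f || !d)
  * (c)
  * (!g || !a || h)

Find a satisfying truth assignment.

a=F  b=T  c=T  d=F  e=F  f=F  g=F  h=T

Check each clause:
  1. (f || !e) — !e is true.
  2. (!e || c) — c is true.
  3. (b || !a || !e) — b is true.
  4. (a || !b || !d) — !d is true.
  5. (!e || b) — b is true.
  6. (!c || !d || !h) — !d is true.
  7. (!d || c || !e) — c is true.
  8. (f || !e || !d) — !e is true.
  9. (!g || b) — !g is true.
  10. (!e) — !e is true.
  11. (h) — h is true.
  12. (!e || !f || b) — !f is true.
  13. (!c || b) — b is true.
  14. (d || !g || !h) — !g is true.
  15. (!f || !c || h) — h is true.
  16. (!a || !h) — !a is true.
  17. (!b || !a) — !a is true.
  18. (b) — b is true.
  19. (!e || !h) — !e is true.
  20. (f || !d) — !d is true.
  21. (c) — c is true.
  22. (!g || !a || h) — h is true.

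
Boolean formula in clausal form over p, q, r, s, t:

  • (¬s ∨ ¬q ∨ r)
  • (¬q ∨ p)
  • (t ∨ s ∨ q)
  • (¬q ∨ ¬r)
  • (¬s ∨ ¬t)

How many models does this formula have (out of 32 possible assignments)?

Split on q, then s.
  q=1, s=1: a clause becomes empty — 0.
  q=1, s=0: remaining (p,r,t) ∈ {(1,0,0); (1,0,1)} — 2.
  q=0, s=1: remaining (p,r,t) ∈ {(0,0,0); (0,1,0); (1,0,0); (1,1,0)} — 4.
  q=0, s=0: remaining (p,r,t) ∈ {(0,0,1); (0,1,1); (1,0,1); (1,1,1)} — 4.
Total: 0 + 2 + 4 + 4 = 10.

10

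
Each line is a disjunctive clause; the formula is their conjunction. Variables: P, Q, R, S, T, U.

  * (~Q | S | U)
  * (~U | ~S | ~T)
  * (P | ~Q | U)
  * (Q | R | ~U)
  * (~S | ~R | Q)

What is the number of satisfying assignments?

32

Case analysis on Q and U:
  Q=1, U=1: P, R free; 3 ways for (S,T) × 2^2 = 12.
  Q=1, U=0: remaining (P,R,S,T) ∈ {(1,0,1,0); (1,0,1,1); (1,1,1,0); (1,1,1,1)} — 4.
  Q=0, U=1: remaining (P,R,S,T) ∈ {(0,1,0,0); (0,1,0,1); (1,1,0,0); (1,1,0,1)} — 4.
  Q=0, U=0: P, T free; 3 ways for (R,S) × 2^2 = 12.
Total: 12 + 4 + 4 + 12 = 32.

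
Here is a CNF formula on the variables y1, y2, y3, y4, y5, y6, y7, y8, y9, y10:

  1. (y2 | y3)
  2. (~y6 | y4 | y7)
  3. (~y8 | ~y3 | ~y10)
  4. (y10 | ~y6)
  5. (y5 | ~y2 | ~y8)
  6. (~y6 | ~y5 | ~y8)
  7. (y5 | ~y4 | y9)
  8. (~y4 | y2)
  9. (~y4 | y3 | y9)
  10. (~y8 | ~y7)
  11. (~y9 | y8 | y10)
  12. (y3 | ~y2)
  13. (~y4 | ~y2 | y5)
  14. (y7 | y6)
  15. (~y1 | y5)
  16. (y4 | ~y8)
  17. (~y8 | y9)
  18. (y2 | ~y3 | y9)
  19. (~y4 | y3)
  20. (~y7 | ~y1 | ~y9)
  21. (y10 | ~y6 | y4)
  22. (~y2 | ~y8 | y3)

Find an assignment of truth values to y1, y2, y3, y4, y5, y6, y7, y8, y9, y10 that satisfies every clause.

y1=False, y2=True, y3=True, y4=True, y5=True, y6=False, y7=True, y8=False, y9=True, y10=True

Check each clause:
  1. (y3 | y2) — y2 is true.
  2. (~y6 | y7 | y4) — ~y6 is true.
  3. (~y10 | ~y8 | ~y3) — ~y8 is true.
  4. (y10 | ~y6) — y10 is true.
  5. (~y8 | y5 | ~y2) — ~y8 is true.
  6. (~y8 | ~y6 | ~y5) — ~y8 is true.
  7. (~y4 | y9 | y5) — y9 is true.
  8. (~y4 | y2) — y2 is true.
  9. (y9 | y3 | ~y4) — y9 is true.
  10. (~y8 | ~y7) — ~y8 is true.
  11. (~y9 | y8 | y10) — y10 is true.
  12. (~y2 | y3) — y3 is true.
  13. (y5 | ~y2 | ~y4) — y5 is true.
  14. (y6 | y7) — y7 is true.
  15. (~y1 | y5) — y5 is true.
  16. (y4 | ~y8) — ~y8 is true.
  17. (~y8 | y9) — ~y8 is true.
  18. (y9 | ~y3 | y2) — y9 is true.
  19. (~y4 | y3) — y3 is true.
  20. (~y1 | ~y7 | ~y9) — ~y1 is true.
  21. (y10 | y4 | ~y6) — y10 is true.
  22. (~y8 | ~y2 | y3) — ~y8 is true.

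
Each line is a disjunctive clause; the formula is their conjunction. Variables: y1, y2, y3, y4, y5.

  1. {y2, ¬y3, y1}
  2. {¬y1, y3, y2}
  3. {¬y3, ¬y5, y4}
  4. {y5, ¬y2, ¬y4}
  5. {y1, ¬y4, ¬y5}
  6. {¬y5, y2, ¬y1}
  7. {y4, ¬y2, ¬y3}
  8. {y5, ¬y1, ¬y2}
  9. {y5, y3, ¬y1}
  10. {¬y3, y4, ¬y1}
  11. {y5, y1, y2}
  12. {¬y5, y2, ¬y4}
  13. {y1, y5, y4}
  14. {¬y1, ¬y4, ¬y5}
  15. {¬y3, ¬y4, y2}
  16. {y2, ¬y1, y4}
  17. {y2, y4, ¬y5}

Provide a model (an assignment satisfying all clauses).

y1 = False, y2 = True, y3 = False, y4 = False, y5 = True

Check each clause:
  1. {y1, y2, ¬y3} — y2 is true.
  2. {y2, y3, ¬y1} — y2 is true.
  3. {¬y5, y4, ¬y3} — ¬y3 is true.
  4. {¬y2, ¬y4, y5} — ¬y4 is true.
  5. {y1, ¬y4, ¬y5} — ¬y4 is true.
  6. {¬y1, ¬y5, y2} — y2 is true.
  7. {y4, ¬y2, ¬y3} — ¬y3 is true.
  8. {y5, ¬y1, ¬y2} — y5 is true.
  9. {y5, ¬y1, y3} — y5 is true.
  10. {¬y1, ¬y3, y4} — ¬y3 is true.
  11. {y5, y1, y2} — y2 is true.
  12. {y2, ¬y5, ¬y4} — y2 is true.
  13. {y4, y1, y5} — y5 is true.
  14. {¬y4, ¬y1, ¬y5} — ¬y4 is true.
  15. {¬y3, y2, ¬y4} — y2 is true.
  16. {y2, y4, ¬y1} — y2 is true.
  17. {y4, y2, ¬y5} — y2 is true.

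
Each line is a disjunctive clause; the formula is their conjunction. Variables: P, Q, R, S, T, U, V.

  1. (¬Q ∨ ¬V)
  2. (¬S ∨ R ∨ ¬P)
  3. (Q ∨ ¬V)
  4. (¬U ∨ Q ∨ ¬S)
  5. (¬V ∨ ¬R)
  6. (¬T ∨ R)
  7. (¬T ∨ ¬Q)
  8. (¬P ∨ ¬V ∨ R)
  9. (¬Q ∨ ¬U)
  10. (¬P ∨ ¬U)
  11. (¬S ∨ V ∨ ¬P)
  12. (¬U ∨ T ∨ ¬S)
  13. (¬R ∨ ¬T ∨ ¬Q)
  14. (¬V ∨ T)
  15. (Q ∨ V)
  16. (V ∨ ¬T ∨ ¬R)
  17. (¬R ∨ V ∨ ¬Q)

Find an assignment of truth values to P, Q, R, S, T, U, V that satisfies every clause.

P=1, Q=1, R=0, S=0, T=0, U=0, V=0

Pure literal: S appears only negated; assign S = False.
U occurs only negated in the remaining clauses — set U = False.
Try P = True.
Set Q = True and propagate.
  then V is forced to False.
  then T is forced to False.
  then R is forced to False.
Every clause has at least one true literal under this assignment.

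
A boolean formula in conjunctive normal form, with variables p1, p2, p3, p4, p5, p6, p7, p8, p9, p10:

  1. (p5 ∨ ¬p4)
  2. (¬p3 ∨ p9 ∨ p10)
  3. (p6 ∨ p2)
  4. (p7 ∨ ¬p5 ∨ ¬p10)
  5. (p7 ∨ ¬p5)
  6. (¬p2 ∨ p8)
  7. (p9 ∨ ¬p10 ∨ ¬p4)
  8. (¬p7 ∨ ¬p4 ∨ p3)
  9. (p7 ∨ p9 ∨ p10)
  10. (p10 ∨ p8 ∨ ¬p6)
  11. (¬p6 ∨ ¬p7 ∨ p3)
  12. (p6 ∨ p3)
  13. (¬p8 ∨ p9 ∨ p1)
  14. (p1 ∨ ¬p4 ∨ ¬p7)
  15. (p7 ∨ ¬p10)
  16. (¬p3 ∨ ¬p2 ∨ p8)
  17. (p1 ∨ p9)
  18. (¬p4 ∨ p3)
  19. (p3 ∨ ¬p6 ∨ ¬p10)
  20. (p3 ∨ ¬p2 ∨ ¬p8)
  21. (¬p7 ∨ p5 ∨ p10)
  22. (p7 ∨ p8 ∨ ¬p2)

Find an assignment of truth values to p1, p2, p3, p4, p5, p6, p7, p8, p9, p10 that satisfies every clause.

p1=True  p2=False  p3=True  p4=False  p5=False  p6=True  p7=True  p8=False  p9=True  p10=True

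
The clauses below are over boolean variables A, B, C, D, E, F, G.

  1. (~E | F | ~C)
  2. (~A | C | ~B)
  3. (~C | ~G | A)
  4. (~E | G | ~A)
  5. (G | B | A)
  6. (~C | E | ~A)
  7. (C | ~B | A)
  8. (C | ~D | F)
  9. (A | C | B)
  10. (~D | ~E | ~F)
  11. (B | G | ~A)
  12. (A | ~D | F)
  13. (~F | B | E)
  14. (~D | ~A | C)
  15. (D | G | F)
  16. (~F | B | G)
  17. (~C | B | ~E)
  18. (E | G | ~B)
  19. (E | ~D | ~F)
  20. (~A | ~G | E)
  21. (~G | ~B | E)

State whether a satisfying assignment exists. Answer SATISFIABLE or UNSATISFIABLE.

SATISFIABLE

Branch on A: take A = True.
The remaining clauses are satisfied by B = True, C = True, D = False, E = True, F = True, G = True.
Every clause has at least one true literal under this assignment.
So A = 1, B = 1, C = 1, D = 0, E = 1, F = 1, G = 1 is a satisfying assignment.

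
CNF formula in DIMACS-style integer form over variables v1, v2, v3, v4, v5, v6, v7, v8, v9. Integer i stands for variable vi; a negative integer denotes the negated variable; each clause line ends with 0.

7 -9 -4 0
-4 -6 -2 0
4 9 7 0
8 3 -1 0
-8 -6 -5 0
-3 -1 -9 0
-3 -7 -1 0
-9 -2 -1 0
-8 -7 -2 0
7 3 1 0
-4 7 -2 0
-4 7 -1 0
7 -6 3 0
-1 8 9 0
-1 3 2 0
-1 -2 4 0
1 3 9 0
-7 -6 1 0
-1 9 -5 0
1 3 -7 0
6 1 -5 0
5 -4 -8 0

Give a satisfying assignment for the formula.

v1=F  v2=F  v3=T  v4=T  v5=F  v6=T  v7=F  v8=F  v9=F

Try v1 = False.
For the remaining variables, v2 = False, v3 = True, v4 = True, v5 = False, v6 = True, v7 = False, v8 = False, v9 = False works.
Every clause has at least one true literal under this assignment.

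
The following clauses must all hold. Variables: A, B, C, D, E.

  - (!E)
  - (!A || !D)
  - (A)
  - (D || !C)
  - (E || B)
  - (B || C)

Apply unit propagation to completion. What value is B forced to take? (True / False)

True

Unit clause (!E) sets E = False.
Unit clause (A) sets A = True.
(!A || !D) with A = True leaves only !D, so D = False.
In (!C || D), D is now false; !C must hold, so C = False.
(E || B): since E = False, the clause reduces to (B). B = True.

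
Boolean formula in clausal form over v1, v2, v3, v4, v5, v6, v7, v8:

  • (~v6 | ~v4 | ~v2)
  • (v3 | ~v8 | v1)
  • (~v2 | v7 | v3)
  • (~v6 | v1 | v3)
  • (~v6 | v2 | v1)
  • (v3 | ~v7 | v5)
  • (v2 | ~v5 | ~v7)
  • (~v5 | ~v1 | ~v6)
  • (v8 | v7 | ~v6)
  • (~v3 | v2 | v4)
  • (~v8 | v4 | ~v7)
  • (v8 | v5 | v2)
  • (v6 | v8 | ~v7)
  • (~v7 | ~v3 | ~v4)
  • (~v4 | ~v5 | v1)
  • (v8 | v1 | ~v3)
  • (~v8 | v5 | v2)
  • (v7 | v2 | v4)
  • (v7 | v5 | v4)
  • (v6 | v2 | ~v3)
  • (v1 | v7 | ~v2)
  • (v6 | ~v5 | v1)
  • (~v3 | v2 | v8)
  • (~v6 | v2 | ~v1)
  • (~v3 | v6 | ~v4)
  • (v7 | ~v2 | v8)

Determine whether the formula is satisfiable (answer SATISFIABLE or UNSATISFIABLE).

SATISFIABLE

Set v1 = True and propagate.
Try v2 = False.
  then v6 is forced to False.
  then v3 is forced to False.
The remaining clauses are satisfied by v4 = True, v5 = True, v7 = False, v8 = False.
So v1=1  v2=0  v3=0  v4=1  v5=1  v6=0  v7=0  v8=0 is a satisfying assignment.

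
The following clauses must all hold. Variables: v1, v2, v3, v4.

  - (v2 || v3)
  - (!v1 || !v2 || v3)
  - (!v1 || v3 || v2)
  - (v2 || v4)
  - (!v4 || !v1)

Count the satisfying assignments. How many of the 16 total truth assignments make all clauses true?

6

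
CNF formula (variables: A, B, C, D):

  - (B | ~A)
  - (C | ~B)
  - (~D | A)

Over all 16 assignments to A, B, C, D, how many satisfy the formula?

5

The models are:
  A=0 B=0 C=0 D=0
  A=0 B=0 C=1 D=0
  A=0 B=1 C=1 D=0
  A=1 B=1 C=1 D=0
  A=1 B=1 C=1 D=1
That's 5 in total.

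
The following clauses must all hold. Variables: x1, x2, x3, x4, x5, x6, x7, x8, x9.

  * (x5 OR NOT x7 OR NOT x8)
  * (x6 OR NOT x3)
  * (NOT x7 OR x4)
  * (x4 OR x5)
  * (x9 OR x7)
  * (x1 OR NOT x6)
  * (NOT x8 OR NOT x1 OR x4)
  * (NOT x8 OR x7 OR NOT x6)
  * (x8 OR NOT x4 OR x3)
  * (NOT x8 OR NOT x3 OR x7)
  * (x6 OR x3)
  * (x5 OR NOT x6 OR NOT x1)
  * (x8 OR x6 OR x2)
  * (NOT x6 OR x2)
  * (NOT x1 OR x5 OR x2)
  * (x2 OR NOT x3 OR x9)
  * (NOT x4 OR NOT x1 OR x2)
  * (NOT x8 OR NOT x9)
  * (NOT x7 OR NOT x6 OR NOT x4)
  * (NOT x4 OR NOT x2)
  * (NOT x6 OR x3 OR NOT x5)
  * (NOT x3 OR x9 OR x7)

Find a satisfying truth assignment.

x1=T, x2=T, x3=T, x4=F, x5=T, x6=T, x7=F, x8=F, x9=T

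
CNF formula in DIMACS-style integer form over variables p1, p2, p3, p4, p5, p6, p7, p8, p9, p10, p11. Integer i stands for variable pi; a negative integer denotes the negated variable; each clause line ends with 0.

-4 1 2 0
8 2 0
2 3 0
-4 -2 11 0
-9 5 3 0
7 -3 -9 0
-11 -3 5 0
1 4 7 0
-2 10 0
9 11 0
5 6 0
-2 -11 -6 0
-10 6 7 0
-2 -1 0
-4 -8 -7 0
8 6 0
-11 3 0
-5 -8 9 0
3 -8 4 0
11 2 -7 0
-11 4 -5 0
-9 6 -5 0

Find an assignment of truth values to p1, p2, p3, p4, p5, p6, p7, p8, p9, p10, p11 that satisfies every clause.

p1 = 0, p2 = 1, p3 = 1, p4 = 0, p5 = 1, p6 = 1, p7 = 1, p8 = 1, p9 = 1, p10 = 1, p11 = 0

Check each clause:
  1. (p1 || p2 || !p4) — p2 is true.
  2. (p8 || p2) — p8 is true.
  3. (p3 || p2) — p2 is true.
  4. (!p2 || !p4 || p11) — !p4 is true.
  5. (!p9 || p5 || p3) — p3 is true.
  6. (p7 || !p3 || !p9) — p7 is true.
  7. (p5 || !p3 || !p11) — !p11 is true.
  8. (p7 || p1 || p4) — p7 is true.
  9. (!p2 || p10) — p10 is true.
  10. (p11 || p9) — p9 is true.
  11. (p5 || p6) — p5 is true.
  12. (!p6 || !p11 || !p2) — !p11 is true.
  13. (p7 || p6 || !p10) — p6 is true.
  14. (!p1 || !p2) — !p1 is true.
  15. (!p4 || !p8 || !p7) — !p4 is true.
  16. (p6 || p8) — p8 is true.
  17. (p3 || !p11) — p3 is true.
  18. (!p5 || !p8 || p9) — p9 is true.
  19. (p3 || !p8 || p4) — p3 is true.
  20. (p11 || !p7 || p2) — p2 is true.
  21. (!p11 || p4 || !p5) — !p11 is true.
  22. (p6 || !p9 || !p5) — p6 is true.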